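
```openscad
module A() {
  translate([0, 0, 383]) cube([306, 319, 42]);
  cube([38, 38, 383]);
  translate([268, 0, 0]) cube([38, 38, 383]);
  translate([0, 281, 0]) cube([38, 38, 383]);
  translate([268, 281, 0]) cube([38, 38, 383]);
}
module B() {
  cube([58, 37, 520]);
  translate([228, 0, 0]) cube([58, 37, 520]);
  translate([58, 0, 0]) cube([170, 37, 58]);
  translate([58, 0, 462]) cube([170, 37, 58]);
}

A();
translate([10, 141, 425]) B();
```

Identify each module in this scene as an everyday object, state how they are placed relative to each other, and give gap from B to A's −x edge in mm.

The picture frame's min-x is at 10; the stool's min-x is 0; gap = 10 mm.

A is a stool. B is a picture frame. The picture frame is on top of the stool, centred. The gap from the picture frame to the stool's −x edge is 10 mm.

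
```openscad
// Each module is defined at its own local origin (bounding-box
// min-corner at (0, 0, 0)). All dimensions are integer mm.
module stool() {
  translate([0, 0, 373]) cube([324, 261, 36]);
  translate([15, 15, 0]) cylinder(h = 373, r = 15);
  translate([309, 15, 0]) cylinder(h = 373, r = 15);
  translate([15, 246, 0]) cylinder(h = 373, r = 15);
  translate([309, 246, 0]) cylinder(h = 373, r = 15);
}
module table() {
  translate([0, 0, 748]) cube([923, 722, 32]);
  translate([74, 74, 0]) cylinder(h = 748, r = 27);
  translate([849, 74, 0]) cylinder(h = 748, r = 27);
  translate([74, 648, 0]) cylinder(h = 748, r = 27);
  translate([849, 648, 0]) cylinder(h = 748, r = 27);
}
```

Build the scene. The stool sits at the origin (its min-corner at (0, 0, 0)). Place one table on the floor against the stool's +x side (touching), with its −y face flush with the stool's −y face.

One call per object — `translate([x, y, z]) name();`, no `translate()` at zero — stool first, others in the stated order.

stool();
translate([324, 0, 0]) table();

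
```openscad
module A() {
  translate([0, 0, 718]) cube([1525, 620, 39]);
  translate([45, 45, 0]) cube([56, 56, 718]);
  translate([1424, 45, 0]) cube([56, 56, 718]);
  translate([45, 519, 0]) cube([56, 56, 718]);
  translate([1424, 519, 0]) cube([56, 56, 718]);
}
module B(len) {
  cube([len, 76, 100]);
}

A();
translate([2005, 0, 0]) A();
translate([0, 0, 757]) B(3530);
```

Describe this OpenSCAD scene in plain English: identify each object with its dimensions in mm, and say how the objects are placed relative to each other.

A is a table with a 1525×620 mm rectangular top, 39 mm thick, top surface at z = 757 mm, supported by four 56×56 mm square legs, each inset 45 mm from the nearest pair of top edges, running from the floor.

B is a rectangular beam 3530 mm long (x), 76 mm deep (y), 100 mm thick (z).

The beam spans the tops of two tables placed 480 mm apart, resting at z = 757 mm.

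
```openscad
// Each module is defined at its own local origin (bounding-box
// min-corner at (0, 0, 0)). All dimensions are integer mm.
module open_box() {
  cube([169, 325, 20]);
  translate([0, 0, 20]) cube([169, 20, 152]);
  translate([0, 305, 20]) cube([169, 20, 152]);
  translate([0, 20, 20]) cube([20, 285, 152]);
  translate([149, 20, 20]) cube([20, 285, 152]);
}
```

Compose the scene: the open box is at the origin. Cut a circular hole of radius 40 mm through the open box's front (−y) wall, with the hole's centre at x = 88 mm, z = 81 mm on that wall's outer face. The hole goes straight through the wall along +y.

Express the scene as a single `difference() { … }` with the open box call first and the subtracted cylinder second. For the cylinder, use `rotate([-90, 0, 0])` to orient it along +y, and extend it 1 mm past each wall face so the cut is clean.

difference() {
  open_box();
  translate([88, -1, 81]) rotate([-90, 0, 0]) cylinder(h = 22, r = 40);
}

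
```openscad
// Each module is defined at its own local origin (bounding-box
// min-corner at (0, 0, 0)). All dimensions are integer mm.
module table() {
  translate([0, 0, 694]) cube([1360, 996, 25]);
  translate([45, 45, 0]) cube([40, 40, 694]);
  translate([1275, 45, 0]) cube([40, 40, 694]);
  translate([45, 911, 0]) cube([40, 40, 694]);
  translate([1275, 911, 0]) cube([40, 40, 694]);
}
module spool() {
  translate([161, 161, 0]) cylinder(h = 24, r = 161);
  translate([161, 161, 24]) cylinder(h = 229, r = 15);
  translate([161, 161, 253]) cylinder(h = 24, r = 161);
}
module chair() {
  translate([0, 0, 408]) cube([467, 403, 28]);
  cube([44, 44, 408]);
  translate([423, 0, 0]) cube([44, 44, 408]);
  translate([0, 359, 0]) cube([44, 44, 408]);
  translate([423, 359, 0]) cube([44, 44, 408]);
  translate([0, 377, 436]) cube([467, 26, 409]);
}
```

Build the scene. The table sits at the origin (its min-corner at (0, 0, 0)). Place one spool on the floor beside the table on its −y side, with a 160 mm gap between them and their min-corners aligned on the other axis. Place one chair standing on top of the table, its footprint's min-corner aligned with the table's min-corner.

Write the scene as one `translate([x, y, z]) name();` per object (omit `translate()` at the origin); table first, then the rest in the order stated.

table();
translate([0, -482, 0]) spool();
translate([0, 0, 719]) chair();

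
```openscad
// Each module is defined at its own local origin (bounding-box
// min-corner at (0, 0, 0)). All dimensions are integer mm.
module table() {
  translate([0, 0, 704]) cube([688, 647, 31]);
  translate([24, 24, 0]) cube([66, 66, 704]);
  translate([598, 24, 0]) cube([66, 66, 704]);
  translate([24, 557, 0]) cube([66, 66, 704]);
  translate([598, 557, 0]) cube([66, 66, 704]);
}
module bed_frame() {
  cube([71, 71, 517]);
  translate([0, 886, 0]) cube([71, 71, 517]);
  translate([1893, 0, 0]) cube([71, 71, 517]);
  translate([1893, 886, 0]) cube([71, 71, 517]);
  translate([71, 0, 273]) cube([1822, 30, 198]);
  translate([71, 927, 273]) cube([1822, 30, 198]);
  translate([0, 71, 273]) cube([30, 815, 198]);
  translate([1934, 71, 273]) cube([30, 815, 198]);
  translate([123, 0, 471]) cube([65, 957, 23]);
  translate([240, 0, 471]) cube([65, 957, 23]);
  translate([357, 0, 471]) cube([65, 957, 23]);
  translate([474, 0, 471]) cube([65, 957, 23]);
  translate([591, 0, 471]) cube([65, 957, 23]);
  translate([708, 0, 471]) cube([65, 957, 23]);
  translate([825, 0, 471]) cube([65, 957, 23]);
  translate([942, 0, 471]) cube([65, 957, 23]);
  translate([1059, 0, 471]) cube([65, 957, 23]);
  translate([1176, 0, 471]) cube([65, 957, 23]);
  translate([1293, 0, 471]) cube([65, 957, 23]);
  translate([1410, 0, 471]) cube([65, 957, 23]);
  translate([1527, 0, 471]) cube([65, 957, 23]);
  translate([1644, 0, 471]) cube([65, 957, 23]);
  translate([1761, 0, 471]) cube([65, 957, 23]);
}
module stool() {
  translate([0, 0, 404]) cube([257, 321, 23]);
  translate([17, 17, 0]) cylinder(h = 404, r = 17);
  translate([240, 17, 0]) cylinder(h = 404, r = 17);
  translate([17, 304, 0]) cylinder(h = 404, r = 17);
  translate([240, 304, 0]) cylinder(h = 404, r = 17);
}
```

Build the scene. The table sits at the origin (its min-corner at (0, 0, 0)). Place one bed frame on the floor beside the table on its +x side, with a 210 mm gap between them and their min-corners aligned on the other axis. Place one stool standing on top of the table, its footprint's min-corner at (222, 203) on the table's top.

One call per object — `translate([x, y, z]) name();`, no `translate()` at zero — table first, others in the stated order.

table();
translate([898, 0, 0]) bed_frame();
translate([222, 203, 735]) stool();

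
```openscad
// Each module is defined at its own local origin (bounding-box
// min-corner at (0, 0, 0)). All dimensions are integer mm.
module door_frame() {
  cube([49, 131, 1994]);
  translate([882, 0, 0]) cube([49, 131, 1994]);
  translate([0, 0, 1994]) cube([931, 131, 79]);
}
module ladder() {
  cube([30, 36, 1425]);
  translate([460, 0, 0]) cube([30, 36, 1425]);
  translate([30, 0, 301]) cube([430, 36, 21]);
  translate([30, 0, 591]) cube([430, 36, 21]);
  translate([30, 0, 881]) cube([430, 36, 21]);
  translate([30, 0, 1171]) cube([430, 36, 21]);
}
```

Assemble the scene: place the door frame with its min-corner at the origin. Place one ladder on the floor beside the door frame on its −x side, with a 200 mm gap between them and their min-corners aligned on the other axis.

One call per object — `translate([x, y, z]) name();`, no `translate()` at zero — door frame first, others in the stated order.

door_frame();
translate([-690, 0, 0]) ladder();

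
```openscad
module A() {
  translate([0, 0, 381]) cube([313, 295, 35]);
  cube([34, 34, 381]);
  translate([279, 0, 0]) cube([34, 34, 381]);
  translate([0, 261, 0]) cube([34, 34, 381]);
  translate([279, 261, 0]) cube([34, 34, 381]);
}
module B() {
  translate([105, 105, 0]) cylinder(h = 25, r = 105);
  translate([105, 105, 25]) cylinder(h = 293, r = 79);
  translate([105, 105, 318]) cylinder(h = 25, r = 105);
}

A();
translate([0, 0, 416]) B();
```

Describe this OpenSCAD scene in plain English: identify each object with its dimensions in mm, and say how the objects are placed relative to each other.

A is a simple wooden stool: a rectangular seat 313 mm (x) by 295 mm (y), 35 mm thick, top face at z = 416 mm, on four square legs, each 34×34 mm in cross-section. The legs rest on z = 0, each flush with a corner of the seat.

B is a spool: two coaxial disc flanges of radius 105 mm and thickness 25 mm, joined by a core cylinder of radius 79 mm and height 293 mm. The lower flange rests on z = 0 and the three cylinders share a vertical axis.

The spool is on top of the stool.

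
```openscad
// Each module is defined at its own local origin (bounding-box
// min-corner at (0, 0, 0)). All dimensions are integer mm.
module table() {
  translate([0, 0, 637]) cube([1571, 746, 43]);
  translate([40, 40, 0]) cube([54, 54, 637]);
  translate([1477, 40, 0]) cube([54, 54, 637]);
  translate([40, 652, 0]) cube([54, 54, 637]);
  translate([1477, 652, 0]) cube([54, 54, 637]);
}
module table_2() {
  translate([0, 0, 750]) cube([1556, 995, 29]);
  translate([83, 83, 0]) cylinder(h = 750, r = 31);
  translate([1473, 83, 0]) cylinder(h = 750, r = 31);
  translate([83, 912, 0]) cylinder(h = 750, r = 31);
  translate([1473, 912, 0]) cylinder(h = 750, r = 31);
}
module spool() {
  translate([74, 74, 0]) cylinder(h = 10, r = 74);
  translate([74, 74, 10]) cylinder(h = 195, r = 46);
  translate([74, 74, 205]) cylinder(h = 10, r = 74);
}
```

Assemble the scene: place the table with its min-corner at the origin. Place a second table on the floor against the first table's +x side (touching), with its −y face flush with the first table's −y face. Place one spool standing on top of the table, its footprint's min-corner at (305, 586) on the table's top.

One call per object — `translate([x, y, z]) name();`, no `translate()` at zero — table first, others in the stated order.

table();
translate([1571, 0, 0]) table_2();
translate([305, 586, 680]) spool();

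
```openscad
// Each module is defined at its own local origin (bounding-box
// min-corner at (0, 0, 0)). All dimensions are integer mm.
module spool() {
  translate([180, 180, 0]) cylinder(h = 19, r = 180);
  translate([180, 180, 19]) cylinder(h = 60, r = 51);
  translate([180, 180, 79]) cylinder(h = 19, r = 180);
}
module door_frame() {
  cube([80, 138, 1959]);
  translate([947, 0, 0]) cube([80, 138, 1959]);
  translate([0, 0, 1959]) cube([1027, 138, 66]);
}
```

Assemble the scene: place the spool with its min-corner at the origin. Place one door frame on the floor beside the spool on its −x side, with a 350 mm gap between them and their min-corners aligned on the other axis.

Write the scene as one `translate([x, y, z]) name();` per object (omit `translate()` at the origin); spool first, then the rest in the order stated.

spool();
translate([-1377, 0, 0]) door_frame();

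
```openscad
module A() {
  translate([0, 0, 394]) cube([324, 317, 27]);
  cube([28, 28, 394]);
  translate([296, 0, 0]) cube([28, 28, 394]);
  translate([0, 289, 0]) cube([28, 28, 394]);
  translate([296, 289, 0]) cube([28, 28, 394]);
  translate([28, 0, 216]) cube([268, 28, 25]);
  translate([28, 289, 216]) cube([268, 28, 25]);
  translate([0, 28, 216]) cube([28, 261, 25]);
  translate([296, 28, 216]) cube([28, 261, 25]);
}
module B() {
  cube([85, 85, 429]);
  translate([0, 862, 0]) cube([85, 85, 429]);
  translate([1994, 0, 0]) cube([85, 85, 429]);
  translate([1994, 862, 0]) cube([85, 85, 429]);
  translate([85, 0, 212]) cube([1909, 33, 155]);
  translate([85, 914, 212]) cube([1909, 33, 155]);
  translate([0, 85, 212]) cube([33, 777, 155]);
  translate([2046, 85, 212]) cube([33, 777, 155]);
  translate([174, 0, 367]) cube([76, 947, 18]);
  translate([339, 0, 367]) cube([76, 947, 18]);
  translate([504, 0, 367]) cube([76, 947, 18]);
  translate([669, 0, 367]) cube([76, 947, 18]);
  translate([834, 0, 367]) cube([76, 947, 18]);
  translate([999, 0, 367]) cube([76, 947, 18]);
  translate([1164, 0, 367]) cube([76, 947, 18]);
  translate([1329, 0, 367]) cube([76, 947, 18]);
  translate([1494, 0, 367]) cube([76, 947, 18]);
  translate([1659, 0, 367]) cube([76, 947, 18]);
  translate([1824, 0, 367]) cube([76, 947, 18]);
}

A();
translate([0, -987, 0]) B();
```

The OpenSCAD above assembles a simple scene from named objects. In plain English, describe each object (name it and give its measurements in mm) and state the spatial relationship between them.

A is a simple wooden stool: a rectangular seat 324 mm (x) by 317 mm (y), 27 mm thick, top face at z = 421 mm, on four square legs, each 28×28 mm in cross-section. The legs rest on z = 0, each flush with a corner of the seat. Four stretchers, 28 mm wide and 25 mm tall, connect adjacent legs with their undersides at z = 216 mm, each running between the inner faces of the legs it joins and aligned with the legs' outer faces on the other axis.

B is a bed frame 2079 mm long (x) by 947 mm wide (y). Four 85×85 mm corner posts, 429 mm tall, at the corners of the footprint. Four rails of 33 mm thickness and 155 mm height run between adjacent posts with their undersides at z = 212 mm, their outer faces flush with the outside of the frame (the two x-running rails run between the posts' inner faces; the two y-running rails run between the posts' inner faces). 11 slats, each 76 mm wide (x) and 18 mm thick, lie across the top of the two x-running rails, running the full 947 mm width of the frame in y; the slats are evenly spaced along x between the inner faces of the end posts with equal gaps (rounded down to the nearest mm) at the −x end and between each pair — any rounding remainder accumulates at the +x end.

The bed frame is on the floor beside the stool on its −y side.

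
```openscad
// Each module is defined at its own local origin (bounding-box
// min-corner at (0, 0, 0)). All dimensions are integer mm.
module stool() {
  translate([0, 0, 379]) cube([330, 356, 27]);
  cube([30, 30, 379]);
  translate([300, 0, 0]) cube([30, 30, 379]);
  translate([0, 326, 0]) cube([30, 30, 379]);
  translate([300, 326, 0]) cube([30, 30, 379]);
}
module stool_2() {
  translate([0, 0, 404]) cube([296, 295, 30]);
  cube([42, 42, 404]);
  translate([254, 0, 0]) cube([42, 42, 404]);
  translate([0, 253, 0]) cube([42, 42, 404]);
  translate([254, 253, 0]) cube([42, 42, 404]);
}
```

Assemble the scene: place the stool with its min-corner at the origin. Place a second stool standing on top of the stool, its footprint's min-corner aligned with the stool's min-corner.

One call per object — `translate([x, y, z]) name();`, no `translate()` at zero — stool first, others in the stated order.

stool();
translate([0, 0, 406]) stool_2();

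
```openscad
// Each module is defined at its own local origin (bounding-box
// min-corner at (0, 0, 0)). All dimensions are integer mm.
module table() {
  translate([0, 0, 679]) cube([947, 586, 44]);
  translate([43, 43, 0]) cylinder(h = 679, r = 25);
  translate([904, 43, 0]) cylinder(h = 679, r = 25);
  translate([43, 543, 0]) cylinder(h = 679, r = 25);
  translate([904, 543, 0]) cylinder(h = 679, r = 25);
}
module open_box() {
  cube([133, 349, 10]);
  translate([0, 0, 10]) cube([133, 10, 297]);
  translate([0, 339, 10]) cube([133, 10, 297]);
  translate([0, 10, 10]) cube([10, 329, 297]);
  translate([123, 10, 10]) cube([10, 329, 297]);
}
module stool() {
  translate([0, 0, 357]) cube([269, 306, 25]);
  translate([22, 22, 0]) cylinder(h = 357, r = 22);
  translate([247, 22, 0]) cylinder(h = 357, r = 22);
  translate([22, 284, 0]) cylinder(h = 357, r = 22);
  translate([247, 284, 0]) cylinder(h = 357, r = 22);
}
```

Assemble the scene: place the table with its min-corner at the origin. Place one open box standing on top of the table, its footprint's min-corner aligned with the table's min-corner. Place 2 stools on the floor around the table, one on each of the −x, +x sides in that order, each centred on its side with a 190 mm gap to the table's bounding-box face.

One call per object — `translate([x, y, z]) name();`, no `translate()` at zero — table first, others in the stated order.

table();
translate([0, 0, 723]) open_box();
translate([-459, 140, 0]) stool();
translate([1137, 140, 0]) stool();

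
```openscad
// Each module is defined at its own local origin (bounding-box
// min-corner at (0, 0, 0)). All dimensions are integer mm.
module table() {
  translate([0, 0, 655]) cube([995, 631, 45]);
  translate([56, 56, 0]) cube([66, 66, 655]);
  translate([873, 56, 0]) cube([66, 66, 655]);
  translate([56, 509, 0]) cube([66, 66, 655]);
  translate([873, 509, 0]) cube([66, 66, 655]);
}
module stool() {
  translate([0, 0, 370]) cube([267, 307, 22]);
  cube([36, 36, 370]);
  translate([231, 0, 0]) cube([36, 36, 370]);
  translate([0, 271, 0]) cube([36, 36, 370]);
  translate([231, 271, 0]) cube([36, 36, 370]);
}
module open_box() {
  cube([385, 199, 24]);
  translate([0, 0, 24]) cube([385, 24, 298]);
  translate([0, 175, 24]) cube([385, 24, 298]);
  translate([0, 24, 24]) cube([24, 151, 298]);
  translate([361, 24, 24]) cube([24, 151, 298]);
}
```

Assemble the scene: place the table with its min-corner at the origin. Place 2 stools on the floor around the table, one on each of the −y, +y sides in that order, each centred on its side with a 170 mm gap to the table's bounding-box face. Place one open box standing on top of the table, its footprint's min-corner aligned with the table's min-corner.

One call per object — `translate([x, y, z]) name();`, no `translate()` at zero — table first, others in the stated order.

table();
translate([364, -477, 0]) stool();
translate([364, 801, 0]) stool();
translate([0, 0, 700]) open_box();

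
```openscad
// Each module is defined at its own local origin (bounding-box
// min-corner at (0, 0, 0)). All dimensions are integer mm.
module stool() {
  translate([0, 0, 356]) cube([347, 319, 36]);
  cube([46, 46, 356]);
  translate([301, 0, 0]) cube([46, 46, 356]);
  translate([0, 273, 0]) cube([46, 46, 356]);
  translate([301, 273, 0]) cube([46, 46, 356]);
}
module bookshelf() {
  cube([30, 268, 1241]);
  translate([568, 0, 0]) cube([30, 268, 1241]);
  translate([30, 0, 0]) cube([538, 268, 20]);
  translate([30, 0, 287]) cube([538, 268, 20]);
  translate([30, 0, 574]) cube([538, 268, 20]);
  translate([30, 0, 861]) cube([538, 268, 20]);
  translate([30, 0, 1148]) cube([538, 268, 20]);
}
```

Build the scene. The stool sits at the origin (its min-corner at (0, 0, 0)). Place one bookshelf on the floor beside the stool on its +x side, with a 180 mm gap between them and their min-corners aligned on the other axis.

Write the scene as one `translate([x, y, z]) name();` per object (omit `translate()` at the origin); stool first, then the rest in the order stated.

stool();
translate([527, 0, 0]) bookshelf();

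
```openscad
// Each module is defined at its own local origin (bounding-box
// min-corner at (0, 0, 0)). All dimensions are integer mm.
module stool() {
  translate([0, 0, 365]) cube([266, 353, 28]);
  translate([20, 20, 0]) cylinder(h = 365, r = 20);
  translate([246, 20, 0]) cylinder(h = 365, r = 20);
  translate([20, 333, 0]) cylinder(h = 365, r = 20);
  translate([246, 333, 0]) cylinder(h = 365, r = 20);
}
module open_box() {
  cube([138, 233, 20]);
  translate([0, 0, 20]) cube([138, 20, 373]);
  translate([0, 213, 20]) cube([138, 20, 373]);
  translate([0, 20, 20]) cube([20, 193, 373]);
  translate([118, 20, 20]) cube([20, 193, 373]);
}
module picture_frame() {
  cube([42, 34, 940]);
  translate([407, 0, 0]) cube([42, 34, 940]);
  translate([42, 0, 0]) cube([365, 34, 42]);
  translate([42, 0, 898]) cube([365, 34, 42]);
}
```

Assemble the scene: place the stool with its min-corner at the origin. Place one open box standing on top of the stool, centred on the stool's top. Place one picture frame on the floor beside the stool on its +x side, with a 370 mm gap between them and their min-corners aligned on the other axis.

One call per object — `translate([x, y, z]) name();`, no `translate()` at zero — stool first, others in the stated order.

stool();
translate([64, 60, 393]) open_box();
translate([636, 0, 0]) picture_frame();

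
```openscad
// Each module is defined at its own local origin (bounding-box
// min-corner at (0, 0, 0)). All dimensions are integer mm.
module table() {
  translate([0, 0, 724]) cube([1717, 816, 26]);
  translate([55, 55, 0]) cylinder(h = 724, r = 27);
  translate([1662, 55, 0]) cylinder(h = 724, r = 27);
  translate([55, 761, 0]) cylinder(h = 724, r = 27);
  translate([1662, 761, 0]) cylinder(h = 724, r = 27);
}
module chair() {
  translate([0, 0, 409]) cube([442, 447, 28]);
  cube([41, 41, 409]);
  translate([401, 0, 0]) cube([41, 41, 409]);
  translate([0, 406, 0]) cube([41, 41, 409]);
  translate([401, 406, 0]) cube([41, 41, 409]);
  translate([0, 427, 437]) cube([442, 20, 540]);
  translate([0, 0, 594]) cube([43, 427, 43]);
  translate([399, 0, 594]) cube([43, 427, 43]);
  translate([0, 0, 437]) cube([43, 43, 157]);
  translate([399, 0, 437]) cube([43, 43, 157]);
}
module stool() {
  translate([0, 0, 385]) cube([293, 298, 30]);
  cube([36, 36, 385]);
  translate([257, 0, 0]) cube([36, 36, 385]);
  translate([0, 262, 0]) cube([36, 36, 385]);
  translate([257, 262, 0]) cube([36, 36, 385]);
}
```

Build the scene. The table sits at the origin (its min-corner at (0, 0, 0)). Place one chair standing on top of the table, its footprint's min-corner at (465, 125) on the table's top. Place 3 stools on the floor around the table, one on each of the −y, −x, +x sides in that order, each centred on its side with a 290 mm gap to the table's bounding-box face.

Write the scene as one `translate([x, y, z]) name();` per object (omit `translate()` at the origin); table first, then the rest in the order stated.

table();
translate([465, 125, 750]) chair();
translate([712, -588, 0]) stool();
translate([-583, 259, 0]) stool();
translate([2007, 259, 0]) stool();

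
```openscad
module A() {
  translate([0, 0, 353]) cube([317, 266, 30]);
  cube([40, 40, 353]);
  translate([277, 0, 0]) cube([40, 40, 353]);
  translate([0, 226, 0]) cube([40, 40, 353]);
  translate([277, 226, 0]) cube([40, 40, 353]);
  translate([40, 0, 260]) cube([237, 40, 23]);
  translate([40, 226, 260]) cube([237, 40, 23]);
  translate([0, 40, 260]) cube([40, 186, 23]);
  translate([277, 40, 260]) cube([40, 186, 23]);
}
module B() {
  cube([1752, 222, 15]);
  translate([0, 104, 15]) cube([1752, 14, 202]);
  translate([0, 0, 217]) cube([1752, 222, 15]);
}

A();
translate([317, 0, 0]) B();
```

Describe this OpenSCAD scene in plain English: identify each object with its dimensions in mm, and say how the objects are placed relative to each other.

A is a four-legged stool. The seat is 317×266 mm, 30 mm thick, top at z = 383 mm. It stands on four square legs, each 40×40 mm in cross-section, from z = 0 to the seat underside, each flush with a corner of the seat. Four stretchers, 40 mm wide and 23 mm tall, connect adjacent legs with their undersides at z = 260 mm, each running between the inner faces of the legs it joins and aligned with the legs' outer faces on the other axis.

B is an I-beam lying along x, 1752 mm long. Overall section height 232 mm. Two flanges 222 mm wide (y) and 15 mm thick, one on the floor and one at the top; a web 14 mm thick runs between them, centred on the flange width.

The I-beam is against the stool's +x side, with their −y faces flush.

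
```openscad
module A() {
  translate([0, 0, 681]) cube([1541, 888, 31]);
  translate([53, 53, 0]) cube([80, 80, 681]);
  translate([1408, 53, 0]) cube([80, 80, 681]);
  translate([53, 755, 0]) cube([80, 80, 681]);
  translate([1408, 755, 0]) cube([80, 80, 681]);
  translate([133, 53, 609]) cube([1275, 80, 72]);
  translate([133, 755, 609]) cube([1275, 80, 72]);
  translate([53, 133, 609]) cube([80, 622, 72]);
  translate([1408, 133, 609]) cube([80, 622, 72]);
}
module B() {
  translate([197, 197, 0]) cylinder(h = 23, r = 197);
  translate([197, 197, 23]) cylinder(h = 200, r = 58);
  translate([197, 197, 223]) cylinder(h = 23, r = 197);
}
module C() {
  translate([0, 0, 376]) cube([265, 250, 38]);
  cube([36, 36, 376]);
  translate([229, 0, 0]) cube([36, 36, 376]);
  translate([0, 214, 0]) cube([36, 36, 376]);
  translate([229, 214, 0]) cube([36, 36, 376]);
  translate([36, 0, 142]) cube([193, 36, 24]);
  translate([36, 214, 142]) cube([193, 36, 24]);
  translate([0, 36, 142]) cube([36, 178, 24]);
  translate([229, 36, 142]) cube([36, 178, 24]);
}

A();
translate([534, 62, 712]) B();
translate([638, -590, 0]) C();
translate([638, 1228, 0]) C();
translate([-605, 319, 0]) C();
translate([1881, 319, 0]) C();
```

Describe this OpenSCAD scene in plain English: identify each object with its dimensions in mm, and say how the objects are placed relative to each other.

A is a rectangular dining table. The top is 1541×888×31 mm with its upper surface at z = 712 mm. It stands on four 80×80 mm square legs, each inset 53 mm from the nearest pair of top edges, running from the floor to the underside of the top. Four apron rails, 80 mm thick and 72 mm tall, run between adjacent legs with their top edges flush with the underside of the top and their outer faces flush with the legs' outer faces.

B is a spool: two coaxial disc flanges of radius 197 mm and thickness 23 mm, joined by a core cylinder of radius 58 mm and height 200 mm. The lower flange rests on z = 0 and the three cylinders share a vertical axis.

C is a four-legged stool. The seat is 265×250 mm, 38 mm thick, top at z = 414 mm. It stands on four square legs, each 36×36 mm in cross-section, from z = 0 to the seat underside, each flush with a corner of the seat. Four stretchers, 36 mm wide and 24 mm tall, connect adjacent legs with their undersides at z = 142 mm, each running between the inner faces of the legs it joins and aligned with the legs' outer faces on the other axis.

The spool is on top of the table. Four stools sit around the table at the −y, +y, −x, +x sides.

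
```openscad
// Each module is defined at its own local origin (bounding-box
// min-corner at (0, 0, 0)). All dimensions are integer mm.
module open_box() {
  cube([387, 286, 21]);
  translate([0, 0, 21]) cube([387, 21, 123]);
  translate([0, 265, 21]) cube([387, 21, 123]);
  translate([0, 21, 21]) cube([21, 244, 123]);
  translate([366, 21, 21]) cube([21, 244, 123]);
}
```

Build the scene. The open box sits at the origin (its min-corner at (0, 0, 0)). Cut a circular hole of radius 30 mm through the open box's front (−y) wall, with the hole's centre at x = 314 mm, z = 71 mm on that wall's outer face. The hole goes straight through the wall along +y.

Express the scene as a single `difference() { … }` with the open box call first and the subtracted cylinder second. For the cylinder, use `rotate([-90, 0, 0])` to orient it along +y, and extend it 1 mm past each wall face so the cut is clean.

difference() {
  open_box();
  translate([314, -1, 71]) rotate([-90, 0, 0]) cylinder(h = 23, r = 30);
}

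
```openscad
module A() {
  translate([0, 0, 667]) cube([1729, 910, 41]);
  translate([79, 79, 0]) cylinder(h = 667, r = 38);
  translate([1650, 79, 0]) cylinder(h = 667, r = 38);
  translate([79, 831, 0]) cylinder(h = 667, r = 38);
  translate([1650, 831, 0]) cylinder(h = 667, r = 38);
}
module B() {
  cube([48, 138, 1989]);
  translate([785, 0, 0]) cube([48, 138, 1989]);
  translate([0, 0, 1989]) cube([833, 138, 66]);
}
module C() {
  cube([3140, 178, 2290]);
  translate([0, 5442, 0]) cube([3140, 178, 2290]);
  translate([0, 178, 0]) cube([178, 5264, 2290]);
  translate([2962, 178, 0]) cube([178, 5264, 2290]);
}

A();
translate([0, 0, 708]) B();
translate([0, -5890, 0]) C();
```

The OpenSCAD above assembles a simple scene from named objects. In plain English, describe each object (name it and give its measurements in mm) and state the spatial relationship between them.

A is a table with a 1729×910 mm rectangular top, 41 mm thick, top surface at z = 708 mm, supported by four round legs of 76 mm diameter, each leg's bounding box inset 41 mm from the nearest pair of top edges, running from the floor.

B is a door frame. The clear opening is 737 mm wide and 1989 mm high. Two 48 mm wide jambs, 138 mm deep, stand either side of the opening from the floor to the top of the opening. A 66 mm thick head sits across the top of both jambs, spanning the full outside width of the frame.

C is the wall frame of a small rectangular building: four walls, each 2290 mm tall and 178 mm thick, enclosing a footprint 3140 mm (x) by 5620 mm (y) outside-to-outside, with no floor or roof. The front and back walls (the −y and +y sides) span the full width; the two side walls fit between them.

The door frame is on top of the table. The house frame is on the floor beside the table on its −y side.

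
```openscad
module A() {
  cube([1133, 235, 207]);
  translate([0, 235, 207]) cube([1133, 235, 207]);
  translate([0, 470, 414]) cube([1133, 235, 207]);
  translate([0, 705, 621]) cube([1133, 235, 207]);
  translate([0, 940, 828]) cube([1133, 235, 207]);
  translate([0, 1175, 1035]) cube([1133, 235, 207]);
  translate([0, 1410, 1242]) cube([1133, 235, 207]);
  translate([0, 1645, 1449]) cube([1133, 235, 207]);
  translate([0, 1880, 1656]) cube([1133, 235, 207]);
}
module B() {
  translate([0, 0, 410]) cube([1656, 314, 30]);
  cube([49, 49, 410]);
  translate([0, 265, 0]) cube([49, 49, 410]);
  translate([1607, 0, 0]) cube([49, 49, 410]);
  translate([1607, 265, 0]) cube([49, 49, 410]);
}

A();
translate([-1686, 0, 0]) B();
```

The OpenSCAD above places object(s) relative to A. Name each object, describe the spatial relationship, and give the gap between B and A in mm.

The bench's nearest face is 30 mm from the staircase's −x face.

A is a staircase. B is a bench. The bench is on the floor beside the staircase on its −x side. The gap between the bench and the staircase is 30 mm.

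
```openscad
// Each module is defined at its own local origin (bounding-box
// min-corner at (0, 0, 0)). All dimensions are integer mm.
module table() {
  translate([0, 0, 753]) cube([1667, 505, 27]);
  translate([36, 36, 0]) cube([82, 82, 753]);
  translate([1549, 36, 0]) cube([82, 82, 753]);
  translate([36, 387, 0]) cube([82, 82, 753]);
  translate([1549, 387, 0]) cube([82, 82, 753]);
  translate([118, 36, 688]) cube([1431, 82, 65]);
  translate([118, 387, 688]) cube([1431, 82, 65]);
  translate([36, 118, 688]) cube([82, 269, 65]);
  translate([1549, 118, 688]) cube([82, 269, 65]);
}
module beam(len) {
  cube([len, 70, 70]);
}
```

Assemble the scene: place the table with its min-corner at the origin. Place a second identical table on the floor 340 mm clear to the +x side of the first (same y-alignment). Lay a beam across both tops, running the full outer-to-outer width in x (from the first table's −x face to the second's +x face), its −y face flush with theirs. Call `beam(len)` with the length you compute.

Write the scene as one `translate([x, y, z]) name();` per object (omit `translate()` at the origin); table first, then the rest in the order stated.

table();
translate([2007, 0, 0]) table();
translate([0, 0, 780]) beam(3674);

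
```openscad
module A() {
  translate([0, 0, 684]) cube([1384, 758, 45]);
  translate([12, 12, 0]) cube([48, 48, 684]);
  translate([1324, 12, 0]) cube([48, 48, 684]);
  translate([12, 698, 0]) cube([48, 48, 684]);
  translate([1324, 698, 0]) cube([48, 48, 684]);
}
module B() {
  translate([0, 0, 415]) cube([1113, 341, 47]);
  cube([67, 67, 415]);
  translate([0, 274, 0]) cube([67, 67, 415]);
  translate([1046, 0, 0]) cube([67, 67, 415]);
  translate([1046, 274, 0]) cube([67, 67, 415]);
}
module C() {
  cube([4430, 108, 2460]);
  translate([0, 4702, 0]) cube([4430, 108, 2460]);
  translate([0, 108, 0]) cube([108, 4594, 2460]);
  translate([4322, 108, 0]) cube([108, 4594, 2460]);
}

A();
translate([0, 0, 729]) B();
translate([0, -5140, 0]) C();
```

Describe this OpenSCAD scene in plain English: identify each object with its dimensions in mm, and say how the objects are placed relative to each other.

A is a table: top 1384 mm (x) × 758 mm (y), 45 mm thick, upper face at z = 729 mm, on four 48×48 mm square legs, each inset 12 mm from the nearest pair of top edges, running from z = 0 to the bottom of the top.

B is a long wooden bench with a 1113 mm (x) × 341 mm (y) seat, 47 mm thick, its top surface 462 mm above the floor. Four 67 mm square legs at the seat corners, flush with the edges, run from z = 0 to the seat underside.

C is the wall frame of a small rectangular building: four walls, each 2460 mm tall and 108 mm thick, enclosing a footprint 4430 mm (x) by 4810 mm (y) outside-to-outside, with no floor or roof. The front and back walls (the −y and +y sides) span the full width; the two side walls fit between them.

The bench is on top of the table. The house frame is on the floor beside the table on its −y side.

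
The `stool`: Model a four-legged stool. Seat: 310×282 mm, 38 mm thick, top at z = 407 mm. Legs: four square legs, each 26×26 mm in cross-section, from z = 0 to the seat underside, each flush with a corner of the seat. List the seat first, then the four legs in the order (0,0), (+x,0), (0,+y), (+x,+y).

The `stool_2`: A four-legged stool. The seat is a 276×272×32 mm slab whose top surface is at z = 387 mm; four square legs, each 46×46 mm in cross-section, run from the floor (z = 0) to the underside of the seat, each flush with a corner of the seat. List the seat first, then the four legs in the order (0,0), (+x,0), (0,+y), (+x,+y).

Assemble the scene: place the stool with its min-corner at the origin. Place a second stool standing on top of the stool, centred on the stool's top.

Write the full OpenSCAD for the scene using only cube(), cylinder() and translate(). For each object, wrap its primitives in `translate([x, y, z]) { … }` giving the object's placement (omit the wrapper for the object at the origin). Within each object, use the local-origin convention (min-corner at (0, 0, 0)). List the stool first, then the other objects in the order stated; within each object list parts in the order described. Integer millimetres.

translate([0, 0, 369]) cube([310, 282, 38]);
cube([26, 26, 369]);
translate([284, 0, 0]) cube([26, 26, 369]);
translate([0, 256, 0]) cube([26, 26, 369]);
translate([284, 256, 0]) cube([26, 26, 369]);
translate([17, 5, 407]) {
  translate([0, 0, 355]) cube([276, 272, 32]);
  cube([46, 46, 355]);
  translate([230, 0, 0]) cube([46, 46, 355]);
  translate([0, 226, 0]) cube([46, 46, 355]);
  translate([230, 226, 0]) cube([46, 46, 355]);
}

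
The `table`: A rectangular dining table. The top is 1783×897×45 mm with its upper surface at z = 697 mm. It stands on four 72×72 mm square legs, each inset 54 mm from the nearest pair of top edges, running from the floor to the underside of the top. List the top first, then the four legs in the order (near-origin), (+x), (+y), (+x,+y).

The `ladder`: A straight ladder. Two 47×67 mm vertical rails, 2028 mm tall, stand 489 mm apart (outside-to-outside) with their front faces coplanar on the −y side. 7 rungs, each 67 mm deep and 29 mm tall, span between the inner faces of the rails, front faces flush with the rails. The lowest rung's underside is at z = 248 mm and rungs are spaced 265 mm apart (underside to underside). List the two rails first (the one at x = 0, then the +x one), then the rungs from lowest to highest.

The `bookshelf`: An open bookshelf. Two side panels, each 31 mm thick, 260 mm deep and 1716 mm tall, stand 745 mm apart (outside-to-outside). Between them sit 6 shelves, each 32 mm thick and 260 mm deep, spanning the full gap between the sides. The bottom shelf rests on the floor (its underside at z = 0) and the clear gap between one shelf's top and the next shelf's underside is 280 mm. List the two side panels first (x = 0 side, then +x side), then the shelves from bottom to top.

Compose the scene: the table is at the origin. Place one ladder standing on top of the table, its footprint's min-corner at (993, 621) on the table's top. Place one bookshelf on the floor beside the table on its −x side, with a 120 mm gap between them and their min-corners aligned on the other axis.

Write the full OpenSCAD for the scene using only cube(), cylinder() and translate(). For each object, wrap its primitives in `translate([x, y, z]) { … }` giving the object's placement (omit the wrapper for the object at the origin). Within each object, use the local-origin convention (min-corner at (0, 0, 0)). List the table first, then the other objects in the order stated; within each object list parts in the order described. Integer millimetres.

translate([0, 0, 652]) cube([1783, 897, 45]);
translate([54, 54, 0]) cube([72, 72, 652]);
translate([1657, 54, 0]) cube([72, 72, 652]);
translate([54, 771, 0]) cube([72, 72, 652]);
translate([1657, 771, 0]) cube([72, 72, 652]);
translate([993, 621, 697]) {
  cube([47, 67, 2028]);
  translate([442, 0, 0]) cube([47, 67, 2028]);
  translate([47, 0, 248]) cube([395, 67, 29]);
  translate([47, 0, 513]) cube([395, 67, 29]);
  translate([47, 0, 778]) cube([395, 67, 29]);
  translate([47, 0, 1043]) cube([395, 67, 29]);
  translate([47, 0, 1308]) cube([395, 67, 29]);
  translate([47, 0, 1573]) cube([395, 67, 29]);
  translate([47, 0, 1838]) cube([395, 67, 29]);
}
translate([-865, 0, 0]) {
  cube([31, 260, 1716]);
  translate([714, 0, 0]) cube([31, 260, 1716]);
  translate([31, 0, 0]) cube([683, 260, 32]);
  translate([31, 0, 312]) cube([683, 260, 32]);
  translate([31, 0, 624]) cube([683, 260, 32]);
  translate([31, 0, 936]) cube([683, 260, 32]);
  translate([31, 0, 1248]) cube([683, 260, 32]);
  translate([31, 0, 1560]) cube([683, 260, 32]);
}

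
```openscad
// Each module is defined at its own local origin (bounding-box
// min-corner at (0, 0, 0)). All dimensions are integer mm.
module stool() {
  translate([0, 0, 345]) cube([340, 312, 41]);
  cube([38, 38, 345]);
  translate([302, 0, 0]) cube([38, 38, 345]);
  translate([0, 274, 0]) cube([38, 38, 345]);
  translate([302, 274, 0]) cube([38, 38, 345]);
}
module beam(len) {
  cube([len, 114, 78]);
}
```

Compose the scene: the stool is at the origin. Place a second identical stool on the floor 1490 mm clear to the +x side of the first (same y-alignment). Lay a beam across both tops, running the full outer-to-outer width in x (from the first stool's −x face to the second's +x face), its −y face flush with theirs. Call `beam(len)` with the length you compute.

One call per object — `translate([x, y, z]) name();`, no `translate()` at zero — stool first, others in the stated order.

stool();
translate([1830, 0, 0]) stool();
translate([0, 0, 386]) beam(2170);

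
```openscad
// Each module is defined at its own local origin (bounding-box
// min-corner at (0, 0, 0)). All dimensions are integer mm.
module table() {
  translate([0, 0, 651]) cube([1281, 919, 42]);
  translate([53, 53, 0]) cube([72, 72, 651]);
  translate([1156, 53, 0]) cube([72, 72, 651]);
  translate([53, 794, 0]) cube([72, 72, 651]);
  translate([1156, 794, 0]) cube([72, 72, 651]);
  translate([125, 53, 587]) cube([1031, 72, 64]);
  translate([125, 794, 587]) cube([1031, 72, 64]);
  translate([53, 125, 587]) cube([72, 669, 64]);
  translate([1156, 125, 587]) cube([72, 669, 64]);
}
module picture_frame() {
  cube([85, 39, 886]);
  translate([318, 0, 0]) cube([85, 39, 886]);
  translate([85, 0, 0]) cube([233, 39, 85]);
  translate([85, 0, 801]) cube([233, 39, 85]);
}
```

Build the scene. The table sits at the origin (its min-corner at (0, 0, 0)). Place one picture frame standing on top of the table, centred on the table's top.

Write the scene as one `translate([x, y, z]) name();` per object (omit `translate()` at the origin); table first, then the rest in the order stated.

table();
translate([439, 440, 693]) picture_frame();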